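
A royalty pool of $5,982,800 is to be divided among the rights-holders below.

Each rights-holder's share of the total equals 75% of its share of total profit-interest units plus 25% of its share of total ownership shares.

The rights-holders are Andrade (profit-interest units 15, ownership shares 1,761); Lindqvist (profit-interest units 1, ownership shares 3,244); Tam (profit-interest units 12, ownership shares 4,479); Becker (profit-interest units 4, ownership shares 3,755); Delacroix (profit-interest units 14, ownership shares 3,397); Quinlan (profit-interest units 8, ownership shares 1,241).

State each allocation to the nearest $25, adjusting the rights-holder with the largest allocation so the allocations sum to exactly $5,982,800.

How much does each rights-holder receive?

Totals — profit-interest units 54, ownership shares 17,877.
Combined weights (75% profit-interest units + 25% ownership shares): Andrade 0.2330; Lindqvist 0.0593; Tam 0.2293; Becker 0.1081; Delacroix 0.2419; Quinlan 0.1285.
Proportional shares: Andrade 1,393,752.78; Lindqvist 354,507.48; Tam 1,371,874.08; Becker 646,544.22; Delacroix 1,447,536.18; Quinlan 768,585.26.
After rounding ($25): Andrade $1,393,750; Lindqvist $354,500; Tam $1,371,875; Becker $646,550; Delacroix $1,447,525; Quinlan $768,575. Sum = $5,982,775.
Difference $5,982,800 − $5,982,775 = +$25 applied to largest allocation (Delacroix): Delacroix becomes $1,447,550.

Andrade: $1,393,750 | Lindqvist: $354,500 | Tam: $1,371,875 | Becker: $646,550 | Delacroix: $1,447,550 | Quinlan: $768,575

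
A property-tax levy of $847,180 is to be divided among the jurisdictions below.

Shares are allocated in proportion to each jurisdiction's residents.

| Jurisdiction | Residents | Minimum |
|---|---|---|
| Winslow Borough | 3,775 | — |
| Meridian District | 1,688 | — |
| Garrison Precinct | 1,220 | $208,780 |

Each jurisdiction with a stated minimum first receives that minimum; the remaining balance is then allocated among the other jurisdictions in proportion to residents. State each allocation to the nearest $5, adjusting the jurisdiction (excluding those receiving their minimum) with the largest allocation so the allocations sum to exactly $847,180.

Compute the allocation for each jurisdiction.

Winslow Borough: $441,140 · Meridian District: $197,260 · Garrison Precinct: $208,780

Fund the minimums — Garrison Precinct $208,780. Remaining pool $638,400.
Remaining pool split over remaining residents 5,463: Winslow Borough 441,142.23 → $441,140; Meridian District 197,257.77 → $197,260.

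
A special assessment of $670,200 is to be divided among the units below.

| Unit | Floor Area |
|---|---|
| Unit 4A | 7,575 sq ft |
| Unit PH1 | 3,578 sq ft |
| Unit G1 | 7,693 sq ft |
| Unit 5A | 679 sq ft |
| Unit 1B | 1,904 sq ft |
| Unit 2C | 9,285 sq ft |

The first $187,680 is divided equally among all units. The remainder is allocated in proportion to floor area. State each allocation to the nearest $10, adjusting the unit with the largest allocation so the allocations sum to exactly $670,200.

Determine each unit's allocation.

$187,680 shared equally gives $31,280 per unit.
Remainder $482,520 by floor area (total 30,714): Unit 4A 119,004.00 → $119,000; Unit PH1 56,210.74 → $56,210; Unit G1 120,857.80 → $120,860; Unit 5A 10,667.16 → $10,670; Unit 1B 29,912.03 → $29,910; Unit 2C 145,868.28 → $145,870.
Totals: Unit 4A $31,280 + $119,000 = $150,280; Unit PH1 $31,280 + $56,210 = $87,490; Unit G1 $31,280 + $120,860 = $152,140; Unit 5A $31,280 + $10,670 = $41,950; Unit 1B $31,280 + $29,910 = $61,190; Unit 2C $31,280 + $145,870 = $177,150.

Unit 4A: $150,280 | Unit PH1: $87,490 | Unit G1: $152,140 | Unit 5A: $41,950 | Unit 1B: $61,190 | Unit 2C: $177,150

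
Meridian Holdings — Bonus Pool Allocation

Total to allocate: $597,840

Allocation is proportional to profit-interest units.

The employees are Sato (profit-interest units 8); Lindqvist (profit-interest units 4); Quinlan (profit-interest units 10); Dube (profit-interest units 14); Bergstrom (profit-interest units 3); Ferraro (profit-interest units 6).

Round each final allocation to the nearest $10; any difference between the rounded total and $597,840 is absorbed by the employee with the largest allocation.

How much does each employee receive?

Sum of profit-interest units: 45.
Proportional shares: Sato 8/45 × $597,840 = 106,282.67; Lindqvist 4/45 × $597,840 = 53,141.33; Quinlan 10/45 × $597,840 = 132,853.33; Dube 14/45 × $597,840 = 185,994.67; Bergstrom 3/45 × $597,840 = 39,856.00; Ferraro 6/45 × $597,840 = 79,712.00.
At nearest $10: Sato $106,280; Lindqvist $53,140; Quinlan $132,850; Dube $185,990; Bergstrom $39,860; Ferraro $79,710. Sum = $597,830.
Difference $597,840 − $597,830 = +$10 applied to largest allocation (Dube): Dube becomes $186,000.

Sato: $106,280; Lindqvist: $53,140; Quinlan: $132,850; Dube: $186,000; Bergstrom: $39,860; Ferraro: $79,710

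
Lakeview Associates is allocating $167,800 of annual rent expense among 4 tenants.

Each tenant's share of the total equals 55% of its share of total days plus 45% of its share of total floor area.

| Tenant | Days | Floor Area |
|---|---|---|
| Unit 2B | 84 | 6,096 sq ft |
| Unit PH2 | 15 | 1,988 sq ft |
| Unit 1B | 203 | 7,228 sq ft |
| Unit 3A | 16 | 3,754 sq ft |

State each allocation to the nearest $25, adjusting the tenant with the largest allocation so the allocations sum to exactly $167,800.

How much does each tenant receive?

Days total 318; floor area total 19,066.
Composite weights (55% days + 45% floor area): Unit 2B 0.2892; Unit PH2 0.0729; Unit 1B 0.5217; Unit 3A 0.1163.
Raw shares: Unit 2B 48,521.41; Unit PH2 12,226.68; Unit 1B 87,540.84; Unit 3A 19,511.06.
At nearest $25: Unit 2B $48,525; Unit PH2 $12,225; Unit 1B $87,550; Unit 3A $19,500. Sum = $167,800.
Sum already equals the total — no adjustment.

Unit 2B: $48,525 · Unit PH2: $12,225 · Unit 1B: $87,550 · Unit 3A: $19,500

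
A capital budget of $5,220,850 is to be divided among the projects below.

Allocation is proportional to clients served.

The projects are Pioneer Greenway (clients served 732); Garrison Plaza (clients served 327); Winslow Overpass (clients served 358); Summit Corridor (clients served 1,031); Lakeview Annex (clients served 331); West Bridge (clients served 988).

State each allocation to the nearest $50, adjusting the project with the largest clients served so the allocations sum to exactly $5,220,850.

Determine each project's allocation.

Clients served total: 3,767.
Unrounded shares: Pioneer Greenway 732/3,767 × $5,220,850 = 1,014,510.80; Garrison Plaza 327/3,767 × $5,220,850 = 453,203.60; Winslow Overpass 358/3,767 × $5,220,850 = 496,167.85; Summit Corridor 1,031/3,767 × $5,220,850 = 1,428,907.98; Lakeview Annex 331/3,767 × $5,220,850 = 458,747.37; West Bridge 988/3,767 × $5,220,850 = 1,369,312.40.
Rounded to nearest $50: Pioneer Greenway $1,014,500; Garrison Plaza $453,200; Winslow Overpass $496,150; Summit Corridor $1,428,900; Lakeview Annex $458,750; West Bridge $1,369,300. Sum = $5,220,800.
Difference $5,220,850 − $5,220,800 = +$50 applied to largest clients served (Summit Corridor): Summit Corridor becomes $1,428,950.

Pioneer Greenway: $1,014,500 · Garrison Plaza: $453,200 · Winslow Overpass: $496,150 · Summit Corridor: $1,428,950 · Lakeview Annex: $458,750 · West Bridge: $1,369,300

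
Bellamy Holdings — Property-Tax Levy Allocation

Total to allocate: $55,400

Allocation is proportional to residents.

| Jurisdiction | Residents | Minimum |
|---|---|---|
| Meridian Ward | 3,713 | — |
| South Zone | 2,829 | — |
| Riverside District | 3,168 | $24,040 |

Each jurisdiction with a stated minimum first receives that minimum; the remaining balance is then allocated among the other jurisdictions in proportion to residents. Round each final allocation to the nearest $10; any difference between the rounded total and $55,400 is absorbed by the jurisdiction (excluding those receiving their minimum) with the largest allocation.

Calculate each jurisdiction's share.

Meridian Ward: $17,800; South Zone: $13,560; Riverside District: $24,040

Guaranteed amounts: Riverside District $24,040. Remaining pool $31,360.
Remaining pool split over remaining residents 6,542: Meridian Ward 17,798.79 → $17,800; South Zone 13,561.21 → $13,560.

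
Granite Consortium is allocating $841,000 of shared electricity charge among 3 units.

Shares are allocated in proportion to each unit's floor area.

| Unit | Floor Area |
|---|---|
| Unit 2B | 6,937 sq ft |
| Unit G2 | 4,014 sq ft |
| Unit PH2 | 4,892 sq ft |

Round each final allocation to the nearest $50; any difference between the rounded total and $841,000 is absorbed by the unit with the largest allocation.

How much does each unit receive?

Unit 2B: $368,200 | Unit G2: $213,100 | Unit PH2: $259,700

Total floor area = 15,843.
Raw shares: Unit 2B 6,937/15,843 × $841,000 = 368,239.41; Unit G2 4,014/15,843 × $841,000 = 213,076.69; Unit PH2 4,892/15,843 × $841,000 = 259,683.90.
At nearest $50: Unit 2B $368,250; Unit G2 $213,100; Unit PH2 $259,700. Sum = $841,050.
Difference $841,000 − $841,050 = −$50 applied to largest allocation (Unit 2B): Unit 2B becomes $368,200.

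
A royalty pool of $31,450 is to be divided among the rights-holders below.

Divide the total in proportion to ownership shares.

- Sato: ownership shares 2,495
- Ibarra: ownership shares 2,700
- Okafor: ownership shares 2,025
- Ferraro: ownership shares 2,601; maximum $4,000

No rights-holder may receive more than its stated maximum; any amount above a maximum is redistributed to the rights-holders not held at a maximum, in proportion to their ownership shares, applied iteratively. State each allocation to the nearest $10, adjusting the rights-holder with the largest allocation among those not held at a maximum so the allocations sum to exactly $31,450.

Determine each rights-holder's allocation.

Total ownership shares = 9,821.
Proportional shares (ignoring caps): Sato 7,989.79; Ibarra 8,646.27; Okafor 6,484.70; Ferraro 8,329.24.
Cap binds for Ferraro ($4,000); balance $27,450 reallocated over remaining ownership shares 7,220.
Remaining shares: Sato 9,485.84 → $9,490; Ibarra 10,265.24 → $10,270; Okafor 7,698.93 → $7,700.
Rounding difference −$10 applied to Ibarra → $10,260.

Sato: $9,490 · Ibarra: $10,260 · Okafor: $7,700 · Ferraro: $4,000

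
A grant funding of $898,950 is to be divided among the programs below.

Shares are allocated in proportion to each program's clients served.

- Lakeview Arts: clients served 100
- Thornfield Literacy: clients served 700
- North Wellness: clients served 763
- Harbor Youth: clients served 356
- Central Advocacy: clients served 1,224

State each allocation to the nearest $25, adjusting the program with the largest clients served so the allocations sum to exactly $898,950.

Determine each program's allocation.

Lakeview Arts: $28,600; Thornfield Literacy: $200,200; North Wellness: $218,225; Harbor Youth: $101,825; Central Advocacy: $350,100

Total clients served = 3,143.
Pro-rata amounts: Lakeview Arts 100/3,143 × $898,950 = 28,601.65; Thornfield Literacy 700/3,143 × $898,950 = 200,211.58; North Wellness 763/3,143 × $898,950 = 218,230.62; Harbor Youth 356/3,143 × $898,950 = 101,821.89; Central Advocacy 1,224/3,143 × $898,950 = 350,084.25.
At nearest $25: Lakeview Arts $28,600; Thornfield Literacy $200,200; North Wellness $218,225; Harbor Youth $101,825; Central Advocacy $350,075. Sum = $898,925.
Difference $898,950 − $898,925 = +$25 applied to largest clients served (Central Advocacy): Central Advocacy becomes $350,100.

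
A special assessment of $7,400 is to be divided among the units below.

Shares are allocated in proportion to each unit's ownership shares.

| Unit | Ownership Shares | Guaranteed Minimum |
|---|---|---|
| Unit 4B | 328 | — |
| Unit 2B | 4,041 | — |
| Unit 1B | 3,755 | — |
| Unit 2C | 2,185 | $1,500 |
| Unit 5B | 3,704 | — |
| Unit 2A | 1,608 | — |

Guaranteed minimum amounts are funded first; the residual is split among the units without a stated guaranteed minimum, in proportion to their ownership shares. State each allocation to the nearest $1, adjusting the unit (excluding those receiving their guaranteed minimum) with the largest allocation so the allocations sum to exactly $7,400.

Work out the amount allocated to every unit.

Minimums first: Unit 2C $1,500. Balance $5,900.
Balance split over remaining ownership shares 13,436: Unit 4B 144.03 → $144; Unit 2B 1,774.48 → $1,774; Unit 1B 1,648.89 → $1,649; Unit 5B 1,626.496 → $1,626; Unit 2A 706.10 → $706.
Rounding difference +$1 applied to Unit 2B → $1,775.

Unit 4B: $144; Unit 2B: $1,775; Unit 1B: $1,649; Unit 2C: $1,500; Unit 5B: $1,626; Unit 2A: $706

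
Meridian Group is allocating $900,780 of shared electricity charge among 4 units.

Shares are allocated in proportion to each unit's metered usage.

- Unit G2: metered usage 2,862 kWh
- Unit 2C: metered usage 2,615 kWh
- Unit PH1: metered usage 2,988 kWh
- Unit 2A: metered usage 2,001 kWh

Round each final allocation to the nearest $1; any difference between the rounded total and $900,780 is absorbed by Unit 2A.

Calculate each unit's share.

Unit G2: $246,325 · Unit 2C: $225,066 · Unit PH1: $257,169 · Unit 2A: $172,220

Combined metered usage = 10,466.
Pro-rata amounts: Unit G2 2,862/10,466 × $900,780 = 246,324.51; Unit 2C 2,615/10,466 × $900,780 = 225,065.90; Unit PH1 2,988/10,466 × $900,780 = 257,168.99; Unit 2A 2,001/10,466 × $900,780 = 172,220.60.
Rounded to nearest $1: Unit G2 $246,325; Unit 2C $225,066; Unit PH1 $257,169; Unit 2A $172,221. Sum = $900,781.
Difference $900,780 − $900,781 = −$1 applied to Unit 2A: Unit 2A becomes $172,220.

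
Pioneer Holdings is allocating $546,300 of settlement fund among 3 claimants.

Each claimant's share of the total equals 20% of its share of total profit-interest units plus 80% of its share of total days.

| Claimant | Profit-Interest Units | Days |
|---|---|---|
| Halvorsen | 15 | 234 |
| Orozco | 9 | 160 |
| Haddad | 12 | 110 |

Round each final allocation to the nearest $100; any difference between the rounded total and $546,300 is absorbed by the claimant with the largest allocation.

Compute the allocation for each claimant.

Profit-interest units total 36; days total 504.
Combined weights (20% profit-interest units + 80% days): Halvorsen 0.4548; Orozco 0.3040; Haddad 0.2413.
Raw shares: Halvorsen 248,436.43; Orozco 166,057.86; Haddad 131,805.71.
At nearest $100: Halvorsen $248,400; Orozco $166,100; Haddad $131,800. Sum = $546,300.
Sum already equals the total — no adjustment.

Halvorsen: $248,400; Orozco: $166,100; Haddad: $131,800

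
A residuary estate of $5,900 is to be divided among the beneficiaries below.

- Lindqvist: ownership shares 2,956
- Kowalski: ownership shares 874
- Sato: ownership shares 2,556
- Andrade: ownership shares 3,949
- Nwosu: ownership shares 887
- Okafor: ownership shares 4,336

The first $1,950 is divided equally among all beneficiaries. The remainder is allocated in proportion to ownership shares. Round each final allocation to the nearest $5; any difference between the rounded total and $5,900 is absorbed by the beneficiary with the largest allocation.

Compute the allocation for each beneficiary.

Lindqvist: $1,075 | Kowalski: $545 | Sato: $975 | Andrade: $1,330 | Nwosu: $550 | Okafor: $1,425

$1,950 shared equally gives $325 per beneficiary.
Remainder $3,950 by ownership shares (total 15,558): Lindqvist 750.49 → $750; Kowalski 221.90 → $220; Sato 648.94 → $650; Andrade 1,002.61 → $1,005; Nwosu 225.20 → $225; Okafor 1,100.86 → $1,100.
Totals: Lindqvist $325 + $750 = $1,075; Kowalski $325 + $220 = $545; Sato $325 + $650 = $975; Andrade $325 + $1,005 = $1,330; Nwosu $325 + $225 = $550; Okafor $325 + $1,100 = $1,425.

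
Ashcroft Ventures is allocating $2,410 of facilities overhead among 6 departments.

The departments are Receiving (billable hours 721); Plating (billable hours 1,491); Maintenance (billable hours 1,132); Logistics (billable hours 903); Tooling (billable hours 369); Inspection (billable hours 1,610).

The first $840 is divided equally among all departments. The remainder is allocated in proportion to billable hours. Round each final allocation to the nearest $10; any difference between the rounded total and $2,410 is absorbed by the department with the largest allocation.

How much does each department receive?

First tranche $840 split equally: $140 each.
Remainder $1,570 by billable hours (total 6,226): Receiving 181.81 → $180; Plating 375.98 → $380; Maintenance 285.45 → $290; Logistics 227.71 → $230; Tooling 93.05 → $90; Inspection 405.99 → $410.
Rounding difference −$10 on remainder applied to Inspection.
Totals: Receiving $140 + $180 = $320; Plating $140 + $380 = $520; Maintenance $140 + $290 = $430; Logistics $140 + $230 = $370; Tooling $140 + $90 = $230; Inspection $140 + $400 = $540.

Receiving: $320 · Plating: $520 · Maintenance: $430 · Logistics: $370 · Tooling: $230 · Inspection: $540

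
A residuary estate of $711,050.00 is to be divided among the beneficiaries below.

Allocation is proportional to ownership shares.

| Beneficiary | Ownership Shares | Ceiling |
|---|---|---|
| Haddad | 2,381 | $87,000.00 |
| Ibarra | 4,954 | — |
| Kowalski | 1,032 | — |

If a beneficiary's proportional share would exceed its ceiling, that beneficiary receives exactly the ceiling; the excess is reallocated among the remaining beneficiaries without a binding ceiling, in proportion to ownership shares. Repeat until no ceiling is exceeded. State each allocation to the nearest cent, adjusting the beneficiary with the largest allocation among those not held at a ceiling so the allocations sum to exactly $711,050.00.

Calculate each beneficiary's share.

Haddad: $87,000.00; Ibarra: $516,462.36; Kowalski: $107,587.64

Ownership shares total: 8,367.
Proportional shares (ignoring caps): Haddad 202,343.7373; Ibarra 421,004.1472; Kowalski 87,702.1155.
Cap binds for Haddad ($87,000.00); residual $624,050.00 reallocated over remaining ownership shares 5,986.
Shares after redistribution: Ibarra 516,462.3622 → $516,462.36; Kowalski 107,587.6378 → $107,587.64.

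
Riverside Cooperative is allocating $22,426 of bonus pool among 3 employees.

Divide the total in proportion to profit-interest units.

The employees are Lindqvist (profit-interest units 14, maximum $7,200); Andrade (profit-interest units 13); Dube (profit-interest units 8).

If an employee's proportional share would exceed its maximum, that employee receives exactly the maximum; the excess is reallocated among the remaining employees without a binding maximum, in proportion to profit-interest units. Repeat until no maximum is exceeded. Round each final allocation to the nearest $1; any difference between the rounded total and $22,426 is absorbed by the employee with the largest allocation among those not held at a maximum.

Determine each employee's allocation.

Total profit-interest units = 35.
Proportional shares (ignoring caps): Lindqvist 8,970.40; Andrade 8,329.66; Dube 5,125.94.
Held at cap: Lindqvist ($7,200); remaining pool $15,226 reallocated over remaining profit-interest units 21.
Shares after redistribution: Andrade 9,425.62 → $9,426; Dube 5,800.38 → $5,800.

Lindqvist: $7,200 · Andrade: $9,426 · Dube: $5,800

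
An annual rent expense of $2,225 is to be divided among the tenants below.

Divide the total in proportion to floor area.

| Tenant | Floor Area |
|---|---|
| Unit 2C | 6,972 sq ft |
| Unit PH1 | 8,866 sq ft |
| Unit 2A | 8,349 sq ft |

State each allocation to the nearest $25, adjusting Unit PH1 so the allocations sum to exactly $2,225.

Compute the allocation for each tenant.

Combined floor area = 24,187.
Pro-rata amounts: Unit 2C 6,972/24,187 × $2,225 = 641.37; Unit PH1 8,866/24,187 × $2,225 = 815.60; Unit 2A 8,349/24,187 × $2,225 = 768.04.
Rounded to nearest $25: Unit 2C $650; Unit PH1 $825; Unit 2A $775. Sum = $2,250.
Difference $2,225 − $2,250 = −$25 applied to Unit PH1: Unit PH1 becomes $800.

Unit 2C: $650 | Unit PH1: $800 | Unit 2A: $775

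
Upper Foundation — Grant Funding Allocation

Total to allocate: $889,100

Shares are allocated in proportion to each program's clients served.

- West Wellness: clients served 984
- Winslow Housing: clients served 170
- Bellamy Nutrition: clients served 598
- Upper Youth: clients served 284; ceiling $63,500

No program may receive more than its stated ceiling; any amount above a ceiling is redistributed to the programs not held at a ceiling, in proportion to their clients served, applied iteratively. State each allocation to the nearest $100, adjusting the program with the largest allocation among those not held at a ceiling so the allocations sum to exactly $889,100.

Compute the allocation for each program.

Clients served total: 2,036.
Pro-rata shares before constraints: West Wellness 429,702.55; Winslow Housing 74,237.23; Bellamy Nutrition 261,140.37; Upper Youth 124,019.84.
Capped: Upper Youth ($63,500); remaining pool $825,600 reallocated over remaining clients served 1,752.
Remaining shares: West Wellness 463,693.15 → $463,700; Winslow Housing 80,109.59 → $80,100; Bellamy Nutrition 281,797.26 → $281,800.

West Wellness: $463,700; Winslow Housing: $80,100; Bellamy Nutrition: $281,800; Upper Youth: $63,500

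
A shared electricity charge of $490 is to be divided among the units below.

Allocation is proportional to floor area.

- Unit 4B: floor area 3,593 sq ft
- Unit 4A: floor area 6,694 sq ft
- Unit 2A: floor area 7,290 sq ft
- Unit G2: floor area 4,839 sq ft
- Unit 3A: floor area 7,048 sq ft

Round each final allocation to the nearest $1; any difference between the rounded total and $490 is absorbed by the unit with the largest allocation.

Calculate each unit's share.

Sum of floor area: 29,464.
Proportional shares: Unit 4B 3,593/29,464 × $490 = 59.75; Unit 4A 6,694/29,464 × $490 = 111.32; Unit 2A 7,290/29,464 × $490 = 121.24; Unit G2 4,839/29,464 × $490 = 80.47; Unit 3A 7,048/29,464 × $490 = 117.21.
Rounded to nearest $1: Unit 4B $60; Unit 4A $111; Unit 2A $121; Unit G2 $80; Unit 3A $117. Sum = $489.
Difference $490 − $489 = +$1 applied to largest allocation (Unit 2A): Unit 2A becomes $122.

Unit 4B: $60 | Unit 4A: $111 | Unit 2A: $122 | Unit G2: $80 | Unit 3A: $117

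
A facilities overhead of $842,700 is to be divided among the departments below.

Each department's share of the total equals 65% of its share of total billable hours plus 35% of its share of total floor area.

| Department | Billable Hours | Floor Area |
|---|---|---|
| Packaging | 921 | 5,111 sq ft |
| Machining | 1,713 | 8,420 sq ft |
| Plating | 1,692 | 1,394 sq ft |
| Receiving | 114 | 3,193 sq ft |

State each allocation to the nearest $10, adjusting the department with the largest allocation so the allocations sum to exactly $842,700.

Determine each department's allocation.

Billable hours total 4,440; floor area total 18,118.
Composite weights (65% billable hours + 35% floor area): Packaging 0.2336; Machining 0.4134; Plating 0.2746; Receiving 0.0784.
Pro-rata amounts: Packaging 196,824.71; Machining 348,399.95; Plating 231,432.15; Receiving 66,043.19.
At nearest $10: Packaging $196,820; Machining $348,400; Plating $231,430; Receiving $66,040. Sum = $842,690.
Difference $842,700 − $842,690 = +$10 applied to largest allocation (Machining): Machining becomes $348,410.

Packaging: $196,820; Machining: $348,410; Plating: $231,430; Receiving: $66,040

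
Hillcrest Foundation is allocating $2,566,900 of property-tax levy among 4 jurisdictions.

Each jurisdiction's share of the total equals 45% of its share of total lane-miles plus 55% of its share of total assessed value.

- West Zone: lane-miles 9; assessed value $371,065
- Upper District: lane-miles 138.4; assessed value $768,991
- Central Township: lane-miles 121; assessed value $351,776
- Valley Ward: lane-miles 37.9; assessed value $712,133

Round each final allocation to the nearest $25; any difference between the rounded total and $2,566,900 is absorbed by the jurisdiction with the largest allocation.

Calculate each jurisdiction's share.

Lane-miles total 306.3; assessed value total 2,203,965.
Composite weights (45% lane-miles + 55% assessed value): West Zone 0.1058; Upper District 0.3952; Central Township 0.2656; Valley Ward 0.2334.
Proportional shares: West Zone 271,633.70; Upper District 1,014,520.92; Central Township 681,647.18; Valley Ward 599,098.21.
Rounded to nearest $25: West Zone $271,625; Upper District $1,014,525; Central Township $681,650; Valley Ward $599,100. Sum = $2,566,900.
Sum already equals the total — no adjustment.

West Zone: $271,625 · Upper District: $1,014,525 · Central Township: $681,650 · Valley Ward: $599,100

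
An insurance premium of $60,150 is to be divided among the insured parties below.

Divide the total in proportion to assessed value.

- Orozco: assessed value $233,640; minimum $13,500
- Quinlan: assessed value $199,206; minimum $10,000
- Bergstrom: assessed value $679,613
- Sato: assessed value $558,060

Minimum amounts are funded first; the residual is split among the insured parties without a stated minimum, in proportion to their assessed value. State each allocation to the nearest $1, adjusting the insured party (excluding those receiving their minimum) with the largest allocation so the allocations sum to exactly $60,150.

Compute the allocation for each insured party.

Orozco: $13,500 · Quinlan: $10,000 · Bergstrom: $20,125 · Sato: $16,525

Minimums first: Orozco $13,500; Quinlan $10,000. Balance $36,650.
Balance split over remaining assessed value 1,237,673: Bergstrom 20,124.72 → $20,125; Sato 16,525.28 → $16,525.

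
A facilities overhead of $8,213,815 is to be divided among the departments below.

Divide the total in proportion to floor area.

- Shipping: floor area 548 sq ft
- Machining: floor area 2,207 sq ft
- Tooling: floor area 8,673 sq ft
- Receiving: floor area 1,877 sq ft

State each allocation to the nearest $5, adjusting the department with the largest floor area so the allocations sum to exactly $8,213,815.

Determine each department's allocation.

Combined floor area = 13,305.
Proportional shares: Shipping 548/13,305 × $8,213,815 = 338,306.70; Machining 2,207/13,305 × $8,213,815 = 1,362,487.01; Tooling 8,673/13,305 × $8,213,815 = 5,354,259.11; Receiving 1,877/13,305 × $8,213,815 = 1,158,762.18.
Rounded to nearest $5: Shipping $338,305; Machining $1,362,485; Tooling $5,354,260; Receiving $1,158,760. Sum = $8,213,810.
Difference $8,213,815 − $8,213,810 = +$5 applied to largest floor area (Tooling): Tooling becomes $5,354,265.

Shipping: $338,305 · Machining: $1,362,485 · Tooling: $5,354,265 · Receiving: $1,158,760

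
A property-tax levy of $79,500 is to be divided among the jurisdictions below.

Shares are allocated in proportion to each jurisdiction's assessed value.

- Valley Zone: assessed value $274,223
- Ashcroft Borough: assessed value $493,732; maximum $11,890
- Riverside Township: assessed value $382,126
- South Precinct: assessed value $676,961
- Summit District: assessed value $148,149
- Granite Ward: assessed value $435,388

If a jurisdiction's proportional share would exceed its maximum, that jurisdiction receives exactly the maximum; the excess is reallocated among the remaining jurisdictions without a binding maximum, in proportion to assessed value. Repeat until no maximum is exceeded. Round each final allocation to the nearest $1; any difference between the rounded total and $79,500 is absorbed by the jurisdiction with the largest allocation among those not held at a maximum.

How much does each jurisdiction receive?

Valley Zone: $9,672 · Ashcroft Borough: $11,890 · Riverside Township: $13,478 · South Precinct: $23,878 · Summit District: $5,225 · Granite Ward: $15,357

Combined assessed value = 2,410,579.
Pro-rata shares before constraints: Valley Zone 9,043.77; Ashcroft Borough 16,283.10; Riverside Township 12,602.37; South Precinct 22,325.92; Summit District 4,885.90; Granite Ward 14,358.93.
Capped: Ashcroft Borough ($11,890); balance $67,610 reallocated over remaining assessed value 1,916,847.
Shares after redistribution: Valley Zone 9,672.25 → $9,672; Riverside Township 13,478.14 → $13,478; South Precinct 23,877.41 → $23,877; Summit District 5,225.43 → $5,225; Granite Ward 15,356.77 → $15,357.
Rounding difference +$1 applied to South Precinct → $23,878.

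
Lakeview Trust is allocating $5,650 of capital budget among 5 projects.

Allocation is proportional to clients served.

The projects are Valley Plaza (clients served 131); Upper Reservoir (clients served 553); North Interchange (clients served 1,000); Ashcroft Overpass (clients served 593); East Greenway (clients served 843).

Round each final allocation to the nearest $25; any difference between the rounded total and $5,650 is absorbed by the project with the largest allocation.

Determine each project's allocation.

Valley Plaza: $225 · Upper Reservoir: $1,000 · North Interchange: $1,825 · Ashcroft Overpass: $1,075 · East Greenway: $1,525

Sum of clients served: 3,120.
Pro-rata amounts: Valley Plaza 131/3,120 × $5,650 = 237.23; Upper Reservoir 553/3,120 × $5,650 = 1,001.43; North Interchange 1,000/3,120 × $5,650 = 1,810.90; Ashcroft Overpass 593/3,120 × $5,650 = 1,073.86; East Greenway 843/3,120 × $5,650 = 1,526.59.
Rounded to nearest $25: Valley Plaza $225; Upper Reservoir $1,000; North Interchange $1,800; Ashcroft Overpass $1,075; East Greenway $1,525. Sum = $5,625.
Difference $5,650 − $5,625 = +$25 applied to largest allocation (North Interchange): North Interchange becomes $1,825.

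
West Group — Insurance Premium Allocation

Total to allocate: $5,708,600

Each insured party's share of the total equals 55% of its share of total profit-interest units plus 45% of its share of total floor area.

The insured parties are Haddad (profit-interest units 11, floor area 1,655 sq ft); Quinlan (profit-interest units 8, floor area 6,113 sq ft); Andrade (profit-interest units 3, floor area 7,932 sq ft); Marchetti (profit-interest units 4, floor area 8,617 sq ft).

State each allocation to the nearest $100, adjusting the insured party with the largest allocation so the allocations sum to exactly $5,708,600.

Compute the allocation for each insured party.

Profit-interest units total 26; floor area total 24,317.
Composite weights (55% profit-interest units + 45% floor area): Haddad 0.2633; Quinlan 0.2824; Andrade 0.2102; Marchetti 0.2441.
Unrounded shares: Haddad 1,503,183.01; Quinlan 1,611,853.65; Andrade 1,200,220.23; Marchetti 1,393,343.10.
Rounded to nearest $100: Haddad $1,503,200; Quinlan $1,611,900; Andrade $1,200,200; Marchetti $1,393,300. Sum = $5,708,600.
Sum already equals the total — no adjustment.

Haddad: $1,503,200; Quinlan: $1,611,900; Andrade: $1,200,200; Marchetti: $1,393,300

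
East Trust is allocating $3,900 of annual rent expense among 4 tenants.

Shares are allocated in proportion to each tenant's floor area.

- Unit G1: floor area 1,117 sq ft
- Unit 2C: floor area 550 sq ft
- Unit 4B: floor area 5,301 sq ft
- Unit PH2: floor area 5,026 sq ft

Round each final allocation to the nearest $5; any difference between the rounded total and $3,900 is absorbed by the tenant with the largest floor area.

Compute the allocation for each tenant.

Total floor area = 11,994.
Unrounded shares: Unit G1 1,117/11,994 × $3,900 = 363.21; Unit 2C 550/11,994 × $3,900 = 178.84; Unit 4B 5,301/11,994 × $3,900 = 1,723.69; Unit PH2 5,026/11,994 × $3,900 = 1,634.27.
At nearest $5: Unit G1 $365; Unit 2C $180; Unit 4B $1,725; Unit PH2 $1,635. Sum = $3,905.
Difference $3,900 − $3,905 = −$5 applied to largest floor area (Unit 4B): Unit 4B becomes $1,720.

Unit G1: $365 · Unit 2C: $180 · Unit 4B: $1,720 · Unit PH2: $1,635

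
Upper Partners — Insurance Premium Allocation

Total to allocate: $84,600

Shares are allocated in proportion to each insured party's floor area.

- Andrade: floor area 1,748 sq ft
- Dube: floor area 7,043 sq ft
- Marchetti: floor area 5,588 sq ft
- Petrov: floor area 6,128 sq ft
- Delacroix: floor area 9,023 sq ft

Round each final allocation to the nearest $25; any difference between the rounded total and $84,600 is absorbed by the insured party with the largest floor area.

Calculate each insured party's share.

Andrade: $5,000 | Dube: $20,175 | Marchetti: $16,000 | Petrov: $17,550 | Delacroix: $25,875

Sum of floor area: 1,748 + 7,043 + 5,588 + 6,128 + 9,023 = 29,530.
Raw shares: Andrade 5,007.82; Dube 20,177.37; Marchetti 16,008.97; Petrov 17,556.00; Delacroix 25,849.84.
After rounding ($25): Andrade $5,000; Dube $20,175; Marchetti $16,000; Petrov $17,550; Delacroix $25,850. Sum = $84,575.
Difference $84,600 − $84,575 = +$25 applied to largest floor area (Delacroix): Delacroix becomes $25,875.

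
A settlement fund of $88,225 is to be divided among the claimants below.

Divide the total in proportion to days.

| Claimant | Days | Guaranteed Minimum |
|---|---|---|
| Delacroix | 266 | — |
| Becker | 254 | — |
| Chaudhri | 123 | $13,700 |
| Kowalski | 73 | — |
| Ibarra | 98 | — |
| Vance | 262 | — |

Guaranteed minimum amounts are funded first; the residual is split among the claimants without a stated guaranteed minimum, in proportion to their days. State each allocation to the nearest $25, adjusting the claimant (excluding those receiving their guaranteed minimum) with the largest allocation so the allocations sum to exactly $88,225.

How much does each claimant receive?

Minimums first: Chaudhri $13,700. Balance $74,525.
Balance split over remaining days 953: Delacroix 20,801.31 → $20,800; Becker 19,862.91 → $19,875; Kowalski 5,708.63 → $5,700; Ibarra 7,663.64 → $7,675; Vance 20,488.51 → $20,500.
Rounding difference −$25 applied to Delacroix → $20,775.

Delacroix: $20,775; Becker: $19,875; Chaudhri: $13,700; Kowalski: $5,700; Ibarra: $7,675; Vance: $20,500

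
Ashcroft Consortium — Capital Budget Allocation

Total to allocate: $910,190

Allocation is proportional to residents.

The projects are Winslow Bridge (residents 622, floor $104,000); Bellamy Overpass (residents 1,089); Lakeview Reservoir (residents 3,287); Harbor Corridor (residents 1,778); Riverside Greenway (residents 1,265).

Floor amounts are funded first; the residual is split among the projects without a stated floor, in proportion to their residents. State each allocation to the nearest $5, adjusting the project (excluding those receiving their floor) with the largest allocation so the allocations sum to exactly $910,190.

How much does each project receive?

Guaranteed amounts: Winslow Bridge $104,000. Residual $806,190.
Residual split over remaining residents 7,419: Bellamy Overpass 118,336.83 → $118,335; Lakeview Reservoir 357,183.79 → $357,185; Harbor Corridor 193,207.42 → $193,205; Riverside Greenway 137,461.97 → $137,460.
Rounding difference +$5 applied to Lakeview Reservoir → $357,190.

Winslow Bridge: $104,000 | Bellamy Overpass: $118,335 | Lakeview Reservoir: $357,190 | Harbor Corridor: $193,205 | Riverside Greenway: $137,460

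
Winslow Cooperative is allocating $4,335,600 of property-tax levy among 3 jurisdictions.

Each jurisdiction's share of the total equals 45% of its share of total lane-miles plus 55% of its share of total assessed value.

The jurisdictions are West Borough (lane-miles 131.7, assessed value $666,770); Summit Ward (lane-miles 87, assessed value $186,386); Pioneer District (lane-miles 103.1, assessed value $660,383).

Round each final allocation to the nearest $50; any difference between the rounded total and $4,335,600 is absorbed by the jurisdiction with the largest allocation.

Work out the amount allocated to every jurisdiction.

Totals — lane-miles 321.8, assessed value 1,513,539.
Blended shares (45% lane-miles + 55% assessed value): West Borough 0.4265; Summit Ward 0.1894; Pioneer District 0.3841.
Pro-rata amounts: West Borough 1,848,971.07; Summit Ward 821,117.62; Pioneer District 1,665,511.30.
At nearest $50: West Borough $1,848,950; Summit Ward $821,100; Pioneer District $1,665,500. Sum = $4,335,550.
Difference $4,335,600 − $4,335,550 = +$50 applied to largest allocation (West Borough): West Borough becomes $1,849,000.

West Borough: $1,849,000 · Summit Ward: $821,100 · Pioneer District: $1,665,500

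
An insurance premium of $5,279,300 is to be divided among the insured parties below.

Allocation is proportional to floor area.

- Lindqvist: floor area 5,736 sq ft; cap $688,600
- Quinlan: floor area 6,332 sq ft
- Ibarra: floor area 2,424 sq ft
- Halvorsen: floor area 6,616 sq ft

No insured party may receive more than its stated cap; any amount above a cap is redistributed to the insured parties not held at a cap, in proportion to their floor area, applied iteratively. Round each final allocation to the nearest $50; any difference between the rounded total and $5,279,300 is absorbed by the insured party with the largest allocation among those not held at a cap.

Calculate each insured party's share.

Lindqvist: $688,600 | Quinlan: $1,891,000 | Ibarra: $723,900 | Halvorsen: $1,975,800

Sum of floor area: 21,108.
Unconstrained shares: Lindqvist 1,434,625.01; Quinlan 1,583,689.96; Ibarra 606,264.13; Halvorsen 1,654,720.90.
Held at cap: Lindqvist ($688,600); balance $4,590,700 reallocated over remaining floor area 15,372.
Remaining shares: Quinlan 1,890,990.92 → $1,891,000; Ibarra 723,904.29 → $723,900; Halvorsen 1,975,804.79 → $1,975,800.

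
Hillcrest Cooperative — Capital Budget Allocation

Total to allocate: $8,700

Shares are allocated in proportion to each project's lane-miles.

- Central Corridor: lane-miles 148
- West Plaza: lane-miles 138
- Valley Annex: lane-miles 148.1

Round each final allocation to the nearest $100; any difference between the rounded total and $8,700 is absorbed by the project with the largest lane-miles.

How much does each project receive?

Central Corridor: $3,000 · West Plaza: $2,800 · Valley Annex: $2,900

Total lane-miles = 148 + 138 + 148.1 = 434.1.
Pro-rata amounts: Central Corridor 2,966.14; West Plaza 2,765.72; Valley Annex 2,968.14.
After rounding ($100): Central Corridor $3,000; West Plaza $2,800; Valley Annex $3,000. Sum = $8,800.
Difference $8,700 − $8,800 = −$100 applied to largest lane-miles (Valley Annex): Valley Annex becomes $2,900.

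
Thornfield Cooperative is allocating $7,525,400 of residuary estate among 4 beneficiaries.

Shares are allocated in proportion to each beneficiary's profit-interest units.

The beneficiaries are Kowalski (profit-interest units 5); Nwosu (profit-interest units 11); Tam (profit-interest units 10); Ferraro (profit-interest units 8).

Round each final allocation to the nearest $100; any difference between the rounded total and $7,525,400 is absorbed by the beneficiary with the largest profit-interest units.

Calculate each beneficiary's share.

Profit-interest units total: 34.
Raw shares: Kowalski 5/34 × $7,525,400 = 1,106,676.47; Nwosu 11/34 × $7,525,400 = 2,434,688.24; Tam 10/34 × $7,525,400 = 2,213,352.94; Ferraro 8/34 × $7,525,400 = 1,770,682.35.
Rounded to nearest $100: Kowalski $1,106,700; Nwosu $2,434,700; Tam $2,213,400; Ferraro $1,770,700. Sum = $7,525,500.
Difference $7,525,400 − $7,525,500 = −$100 applied to largest profit-interest units (Nwosu): Nwosu becomes $2,434,600.

Kowalski: $1,106,700 | Nwosu: $2,434,600 | Tam: $2,213,400 | Ferraro: $1,770,700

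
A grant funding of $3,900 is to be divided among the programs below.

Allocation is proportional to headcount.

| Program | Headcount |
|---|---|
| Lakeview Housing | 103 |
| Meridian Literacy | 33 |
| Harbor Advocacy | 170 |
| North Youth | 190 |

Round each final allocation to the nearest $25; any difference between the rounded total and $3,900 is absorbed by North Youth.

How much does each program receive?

Total headcount = 496.
Unrounded shares: Lakeview Housing 103/496 × $3,900 = 809.88; Meridian Literacy 33/496 × $3,900 = 259.48; Harbor Advocacy 170/496 × $3,900 = 1,336.69; North Youth 190/496 × $3,900 = 1,493.95.
At nearest $25: Lakeview Housing $800; Meridian Literacy $250; Harbor Advocacy $1,325; North Youth $1,500. Sum = $3,875.
Difference $3,900 − $3,875 = +$25 applied to North Youth: North Youth becomes $1,525.

Lakeview Housing: $800 · Meridian Literacy: $250 · Harbor Advocacy: $1,325 · North Youth: $1,525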